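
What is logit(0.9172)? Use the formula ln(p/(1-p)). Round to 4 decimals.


1 - p = 0.0828.
p/(1-p) = 11.0773.
logit = ln(11.0773) = 2.4049.

2.4049


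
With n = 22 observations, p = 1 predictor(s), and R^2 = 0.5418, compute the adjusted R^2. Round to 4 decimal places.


Plug in: Adj R^2 = 1 - (1 - 0.5418) * 21/20.
= 1 - 0.4582 * 21/20
= 1 - 9.6222 / 20
= 1 - 0.4811 = 0.5189.

0.5189


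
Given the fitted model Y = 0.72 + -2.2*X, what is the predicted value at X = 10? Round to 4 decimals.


Plug X = 10 into Y = 0.72 + -2.2*X:
Y = 0.72 + -22.0000 = -21.2800.

-21.2800


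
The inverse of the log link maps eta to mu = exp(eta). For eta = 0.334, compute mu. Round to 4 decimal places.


The inverse log link gives:
mu = exp(0.334) = 1.3965.

1.3965


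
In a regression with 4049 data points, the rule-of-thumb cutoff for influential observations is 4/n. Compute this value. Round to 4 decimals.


Using the rule of thumb:
Threshold = 4 / 4049 = 0.0010.

0.0010


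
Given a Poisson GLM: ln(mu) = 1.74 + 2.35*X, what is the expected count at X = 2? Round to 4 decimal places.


eta = 1.74 + 2.35 * 2 = 6.4400.
mu = exp(6.4400) = 626.4068.

626.4068


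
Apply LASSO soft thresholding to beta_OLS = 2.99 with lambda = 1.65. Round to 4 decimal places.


Absolute value: |2.99| = 2.99.
Compare to lambda = 1.65.
Since |beta| > lambda, coefficient = sign(beta)*(|beta| - lambda) = 1.3400.

1.3400


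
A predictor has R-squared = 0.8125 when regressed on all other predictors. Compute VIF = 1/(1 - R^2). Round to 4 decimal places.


VIF = 1 / (1 - 0.8125).
= 1 / 0.1875 = 5.3333.

5.3333


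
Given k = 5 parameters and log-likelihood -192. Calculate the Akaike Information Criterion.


AIC = 2k - 2*loglik = 2(5) - 2(-192).
= 10 + 384 = 394.

394


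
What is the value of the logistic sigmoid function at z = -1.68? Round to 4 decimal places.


First, exp(1.6800) = 5.3656.
Then sigma(z) = 1/(1 + 5.3656) = 0.1571.

0.1571


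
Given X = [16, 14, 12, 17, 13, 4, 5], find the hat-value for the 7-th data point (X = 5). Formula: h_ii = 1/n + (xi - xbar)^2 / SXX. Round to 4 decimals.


n = 7, xbar = 11.5714.
SXX = sum((xi - xbar)^2) = 157.7143.
h = 1/7 + (5 - 11.5714)^2 / 157.7143 = 0.4167.

0.4167


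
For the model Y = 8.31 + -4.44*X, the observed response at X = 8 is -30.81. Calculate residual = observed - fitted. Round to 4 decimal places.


Fitted value at X = 8 is yhat = 8.31 + -4.44*8 = -27.2100.
Residual = -30.81 - -27.2100 = -3.6000.

-3.6000


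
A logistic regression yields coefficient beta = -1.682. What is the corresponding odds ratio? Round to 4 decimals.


Odds ratio = exp(beta) = exp(-1.682).
= 0.1860.

0.1860


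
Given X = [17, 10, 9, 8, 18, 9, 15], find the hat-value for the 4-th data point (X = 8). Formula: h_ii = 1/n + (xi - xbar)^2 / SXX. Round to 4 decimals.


Mean of X: xbar = 12.2857.
SXX = 107.4286.
For X = 8: h = 1/7 + (8 - 12.2857)^2/107.4286 = 0.3138.

0.3138


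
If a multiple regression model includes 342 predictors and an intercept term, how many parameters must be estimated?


Including the intercept, the model has 342 predictor coefficients + 1 intercept.
Total = 343.

343


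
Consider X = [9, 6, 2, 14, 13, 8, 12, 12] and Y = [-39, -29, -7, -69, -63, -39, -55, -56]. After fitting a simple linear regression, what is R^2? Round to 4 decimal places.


After computing the OLS fit (b0=2.5884, b1=-4.9698):
SSres = 26.7694, SStot = 2891.8750.
R^2 = 1 - 26.7694/2891.8750 = 0.9907.

0.9907


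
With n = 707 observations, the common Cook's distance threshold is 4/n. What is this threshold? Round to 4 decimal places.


The threshold is 4/n.
4/707 = 0.0057.

0.0057


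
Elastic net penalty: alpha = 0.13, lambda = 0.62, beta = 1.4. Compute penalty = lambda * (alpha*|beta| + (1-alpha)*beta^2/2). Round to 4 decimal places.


L1 component = 0.13 * |1.4| = 0.1820.
L2 component = 0.87 * 1.4^2 / 2 = 0.8526.
Penalty = 0.62 * (0.1820 + 0.8526) = 0.62 * 1.0346 = 0.6415.

0.6415


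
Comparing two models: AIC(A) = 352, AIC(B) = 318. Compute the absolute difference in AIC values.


|AIC_A - AIC_B| = |352 - 318| = 34.
Model B is preferred (lower AIC).

34


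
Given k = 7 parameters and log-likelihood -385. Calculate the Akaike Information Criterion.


AIC = 2*7 - 2*(-385).
= 14 + 770 = 784.

784


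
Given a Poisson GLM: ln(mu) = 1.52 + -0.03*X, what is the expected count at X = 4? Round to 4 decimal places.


eta = 1.52 + -0.03 * 4 = 1.4000.
mu = exp(1.4000) = 4.0552.

4.0552


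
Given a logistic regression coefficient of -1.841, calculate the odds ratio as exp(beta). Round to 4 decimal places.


exp(-1.841) = 0.1587.
So the odds ratio is 0.1587.

0.1587


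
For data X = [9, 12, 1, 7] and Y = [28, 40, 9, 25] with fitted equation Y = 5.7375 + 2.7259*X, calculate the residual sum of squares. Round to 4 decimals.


Compute predicted values, then residuals = yi - yhat_i.
Residuals: [-2.2706, 1.5517, 0.5366, 0.1812].
SSres = sum(residual^2) = 7.8842.

7.8842


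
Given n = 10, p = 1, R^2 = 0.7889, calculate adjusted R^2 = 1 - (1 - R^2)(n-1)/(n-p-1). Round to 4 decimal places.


Adjusted R^2 = 1 - (1 - R^2) * (n-1)/(n-p-1).
(1 - R^2) = 0.2111.
(n-1)/(n-p-1) = 9/8.
(1 - R^2) * (n-1) = 0.2111 * 9 = 1.8999.
Divide by (n-p-1): 1.8999 / 8 = 0.2375.
Adj R^2 = 1 - 0.2375 = 0.7625.

0.7625


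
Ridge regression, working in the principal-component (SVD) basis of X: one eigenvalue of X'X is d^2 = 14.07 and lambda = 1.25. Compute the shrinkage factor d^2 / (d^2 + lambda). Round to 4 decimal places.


Denominator = d^2 + lambda = 14.07 + 1.25 = 15.3200.
Shrinkage = 14.07 / 15.3200 = 0.9184.

0.9184


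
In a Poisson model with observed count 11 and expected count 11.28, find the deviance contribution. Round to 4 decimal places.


Compute y*ln(y/mu) = 11*ln(11/11.28) = 11*-0.025136 = -0.276496.
y - mu = -0.28.
D = 2*(-0.276496 - (-0.28)) = 0.007008, which rounds to 0.0070.

0.0070


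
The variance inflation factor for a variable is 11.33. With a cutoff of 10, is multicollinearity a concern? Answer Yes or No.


Check: VIF = 11.33 vs threshold = 10.
Since 11.33 >= 10, the answer is Yes.

Yes


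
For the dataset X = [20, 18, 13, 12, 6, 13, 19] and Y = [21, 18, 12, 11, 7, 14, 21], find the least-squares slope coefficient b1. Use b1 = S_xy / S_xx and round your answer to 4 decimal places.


First compute the means: xbar = 14.4286, ybar = 14.8571.
Then S_xx = sum((xi - xbar)^2) = 145.7143.
S_xy = sum((xi - xbar)(yi - ybar)) = 154.4286.
b1 = S_xy / S_xx = 154.4286 / 145.7143 = 1.0598.

1.0598


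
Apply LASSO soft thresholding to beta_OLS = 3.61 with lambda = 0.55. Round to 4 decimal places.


Check: |3.61| = 3.61 vs lambda = 0.55.
Since |beta| > lambda, coefficient = sign(beta)*(|beta| - lambda) = 3.0600.
Soft-thresholded coefficient = 3.0600.

3.0600


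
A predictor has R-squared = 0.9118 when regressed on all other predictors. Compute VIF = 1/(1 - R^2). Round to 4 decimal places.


VIF = 1 / (1 - 0.9118).
= 1 / 0.0882 = 11.3379.

11.3379


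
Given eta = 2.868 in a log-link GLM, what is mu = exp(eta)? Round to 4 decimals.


mu = exp(eta) = exp(2.868).
= 17.6018.

17.6018


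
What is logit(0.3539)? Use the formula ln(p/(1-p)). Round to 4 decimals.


Compute the odds: 0.3539/0.6461 = 0.5477.
Take the natural log: ln(0.5477) = -0.6019.

-0.6019


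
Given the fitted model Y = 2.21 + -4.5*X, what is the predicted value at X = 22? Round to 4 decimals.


Predicted value:
Y = 2.21 + (-4.5)(22) = 2.21 + -99.0000 = -96.7900.

-96.7900


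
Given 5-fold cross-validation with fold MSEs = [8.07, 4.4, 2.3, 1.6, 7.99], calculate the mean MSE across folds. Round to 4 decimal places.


Sum of fold MSEs = 24.3600.
Average = 24.3600 / 5 = 4.8720.

4.8720


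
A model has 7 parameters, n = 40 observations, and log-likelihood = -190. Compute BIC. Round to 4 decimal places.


ln(40) = 3.688879.
k * ln(n) = 7 * 3.688879 = 25.822153.
-2L = 380.
BIC = 25.822153 + 380 = 405.822153, which rounds to 405.8222.

405.8222


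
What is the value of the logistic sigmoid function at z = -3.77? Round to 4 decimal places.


exp(3.7700) = 43.3801.
1 + exp(-z) = 44.3801.
sigmoid = 1/44.3801 = 0.0225.

0.0225


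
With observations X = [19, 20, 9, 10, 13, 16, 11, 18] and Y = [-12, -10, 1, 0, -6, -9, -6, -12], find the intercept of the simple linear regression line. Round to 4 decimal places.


Compute b1 = -1.0769 from the OLS formula.
With xbar = 14.5000 and ybar = -6.7500, the intercept is:
b0 = -6.7500 - -1.0769 * 14.5000 = 8.8654.

8.8654


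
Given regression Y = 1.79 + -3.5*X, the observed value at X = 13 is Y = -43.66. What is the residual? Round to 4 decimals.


Compute yhat = 1.79 + (-3.5)(13) = -43.7100.
Residual = actual - predicted = -43.66 - -43.7100 = 0.0500.

0.0500


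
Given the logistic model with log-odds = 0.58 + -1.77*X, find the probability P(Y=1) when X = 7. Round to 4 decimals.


Compute z = 0.58 + (-1.77)(7) = -11.8100.
exp(-z) = 134591.5614.
P = 1/(1 + 134591.5614) = 0.0000.

0.0000


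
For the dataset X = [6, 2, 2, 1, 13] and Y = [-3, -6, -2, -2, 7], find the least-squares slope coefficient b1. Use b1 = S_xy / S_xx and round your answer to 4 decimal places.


The sample means are xbar = 4.8000 and ybar = -1.2000.
Compute S_xx = 98.8000 and S_xy = 83.8000.
Slope b1 = S_xy / S_xx = 83.8000 / 98.8000 = 0.8482.

0.8482


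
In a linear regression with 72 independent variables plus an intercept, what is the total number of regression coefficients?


Each predictor gets one coefficient, plus one intercept.
Total parameters = 72 + 1 = 73.

73


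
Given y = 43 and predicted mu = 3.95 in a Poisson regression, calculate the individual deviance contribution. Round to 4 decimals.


First: ln(43/3.95) = 2.387485.
Then: 43 * 2.387485 = 102.661855.
y - mu = 43 - 3.95 = 39.05.
D = 2(102.661855 - 39.05) = 127.223710, which rounds to 127.2237.

127.2237


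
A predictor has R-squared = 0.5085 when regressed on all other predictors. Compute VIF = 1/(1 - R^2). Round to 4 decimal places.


VIF = 1 / (1 - 0.5085).
= 1 / 0.4915 = 2.0346.

2.0346


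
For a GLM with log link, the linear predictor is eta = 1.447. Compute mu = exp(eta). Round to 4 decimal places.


mu = exp(eta) = exp(1.447).
= 4.2503.

4.2503


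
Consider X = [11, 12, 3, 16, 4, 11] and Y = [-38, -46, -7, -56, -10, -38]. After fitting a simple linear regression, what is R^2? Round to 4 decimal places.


Fit the OLS line: b0 = 4.7809, b1 = -3.9243.
SSres = 18.7809.
SStot = 1951.5000.
R^2 = 1 - 18.7809/1951.5000 = 0.9904.

0.9904


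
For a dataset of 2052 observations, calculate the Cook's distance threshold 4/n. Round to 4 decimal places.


Cook's distance cutoff = 4/n = 4/2052.
= 0.0019.

0.0019


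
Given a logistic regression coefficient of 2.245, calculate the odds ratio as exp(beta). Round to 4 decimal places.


Odds ratio = exp(beta) = exp(2.245).
= 9.4404.

9.4404


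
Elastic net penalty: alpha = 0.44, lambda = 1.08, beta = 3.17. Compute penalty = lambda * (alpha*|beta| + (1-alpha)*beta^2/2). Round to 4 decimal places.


Compute:
L1 = 0.44 * 3.17 = 1.3948.
L2 = 0.56 * 3.17^2 / 2 = 2.8137.
Penalty = 1.08 * (1.3948 + 2.8137) = 4.5452.

4.5452


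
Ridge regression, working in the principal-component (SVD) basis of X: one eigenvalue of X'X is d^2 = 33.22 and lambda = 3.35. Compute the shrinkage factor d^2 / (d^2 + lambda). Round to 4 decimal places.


Denominator = d^2 + lambda = 33.22 + 3.35 = 36.5700.
Shrinkage = 33.22 / 36.5700 = 0.9084.

0.9084


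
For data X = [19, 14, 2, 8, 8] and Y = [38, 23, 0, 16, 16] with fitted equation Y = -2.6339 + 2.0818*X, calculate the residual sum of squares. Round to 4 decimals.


Compute predicted values, then residuals = yi - yhat_i.
Residuals: [1.0797, -3.5113, -1.5297, 1.9795, 1.9795].
SSres = sum(residual^2) = 23.6718.

23.6718


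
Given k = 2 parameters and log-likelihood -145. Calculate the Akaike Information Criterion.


AIC = 2k - 2*loglik = 2(2) - 2(-145).
= 4 + 290 = 294.

294


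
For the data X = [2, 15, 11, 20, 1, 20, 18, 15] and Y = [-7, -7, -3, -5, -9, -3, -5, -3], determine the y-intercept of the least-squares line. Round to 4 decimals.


First find the slope: b1 = 0.1990.
Means: xbar = 12.7500, ybar = -5.2500.
b0 = ybar - b1 * xbar = -5.2500 - 0.1990 * 12.7500 = -7.7872.

-7.7872


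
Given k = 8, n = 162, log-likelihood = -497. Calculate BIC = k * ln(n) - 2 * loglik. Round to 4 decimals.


Compute k*ln(n) = 8*ln(162) = 8*5.087596 = 40.700768.
Then -2*loglik = 994.
BIC = 40.700768 + 994 = 1034.700768, which rounds to 1034.7008.

1034.7008


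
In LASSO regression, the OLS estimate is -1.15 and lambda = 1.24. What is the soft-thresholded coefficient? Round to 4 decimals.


Absolute value: |-1.15| = 1.15.
Compare to lambda = 1.24.
Since |beta| <= lambda, the coefficient is set to 0.

0.0000


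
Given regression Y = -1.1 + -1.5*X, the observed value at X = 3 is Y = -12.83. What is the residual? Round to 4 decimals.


Compute yhat = -1.1 + (-1.5)(3) = -5.6000.
Residual = actual - predicted = -12.83 - -5.6000 = -7.2300.

-7.2300


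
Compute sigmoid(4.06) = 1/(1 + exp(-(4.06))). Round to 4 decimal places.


exp(-4.0600) = 0.0172.
1 + exp(-z) = 1.0172.
sigmoid = 1/1.0172 = 0.9830.

0.9830


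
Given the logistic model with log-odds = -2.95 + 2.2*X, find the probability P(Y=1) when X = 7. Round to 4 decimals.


Linear predictor: z = -2.95 + 2.2 * 7 = 12.4500.
P = 1/(1 + exp(-12.4500)) = 1/(1 + 0.0000) = 1.0000.

1.0000


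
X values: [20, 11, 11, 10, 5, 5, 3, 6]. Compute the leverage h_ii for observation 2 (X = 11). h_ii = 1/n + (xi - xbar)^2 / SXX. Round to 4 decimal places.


Compute xbar = 8.8750 with n = 8 observations.
SXX = 206.8750.
Leverage = 1/8 + (11 - 8.8750)^2/206.8750 = 0.1468.

0.1468


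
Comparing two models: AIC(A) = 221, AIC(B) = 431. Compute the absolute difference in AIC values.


|AIC_A - AIC_B| = |221 - 431| = 210.
Model A is preferred (lower AIC).

210


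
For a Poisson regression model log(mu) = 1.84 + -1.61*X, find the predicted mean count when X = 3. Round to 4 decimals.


Compute eta = 1.84 + -1.61 * 3 = -2.9900.
Apply inverse link: mu = e^-2.9900 = 0.0503.

0.0503


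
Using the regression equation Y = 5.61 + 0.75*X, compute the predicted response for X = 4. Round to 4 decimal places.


Substitute X = 4 into the equation:
Y = 5.61 + 0.75 * 4 = 5.61 + 3.0000 = 8.6100.

8.6100


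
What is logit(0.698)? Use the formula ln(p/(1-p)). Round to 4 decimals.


The odds are p/(1-p) = 0.698 / 0.302 = 2.3113.
logit(p) = ln(2.3113) = 0.8378.

0.8378


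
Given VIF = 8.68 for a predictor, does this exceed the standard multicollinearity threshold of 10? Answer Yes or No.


Check: VIF = 8.68 vs threshold = 10.
Since 8.68 < 10, the answer is No.

No


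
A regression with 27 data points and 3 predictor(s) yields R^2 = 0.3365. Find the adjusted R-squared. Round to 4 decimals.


Plug in: Adj R^2 = 1 - (1 - 0.3365) * 26/23.
= 1 - 0.6635 * 26/23
= 1 - 17.2510 / 23
= 1 - 0.7500 = 0.2500.

0.2500


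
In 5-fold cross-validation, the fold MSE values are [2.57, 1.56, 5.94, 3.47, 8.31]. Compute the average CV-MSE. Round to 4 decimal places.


Sum of fold MSEs = 21.8500.
Average = 21.8500 / 5 = 4.3700.

4.3700


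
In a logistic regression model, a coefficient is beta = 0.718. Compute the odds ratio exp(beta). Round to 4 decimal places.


Odds ratio = exp(beta) = exp(0.718).
= 2.0503.

2.0503


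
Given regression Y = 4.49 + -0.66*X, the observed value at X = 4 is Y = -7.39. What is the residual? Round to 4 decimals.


Compute yhat = 4.49 + (-0.66)(4) = 1.8500.
Residual = actual - predicted = -7.39 - 1.8500 = -9.2400.

-9.2400


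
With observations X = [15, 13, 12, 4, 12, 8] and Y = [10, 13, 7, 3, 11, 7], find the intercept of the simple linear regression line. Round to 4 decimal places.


Compute b1 = 0.7437 from the OLS formula.
With xbar = 10.6667 and ybar = 8.5000, the intercept is:
b0 = 8.5000 - 0.7437 * 10.6667 = 0.5672.

0.5672


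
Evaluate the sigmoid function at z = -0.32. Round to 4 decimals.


exp(0.3200) = 1.3771.
1 + exp(-z) = 2.3771.
sigmoid = 1/2.3771 = 0.4207.

0.4207


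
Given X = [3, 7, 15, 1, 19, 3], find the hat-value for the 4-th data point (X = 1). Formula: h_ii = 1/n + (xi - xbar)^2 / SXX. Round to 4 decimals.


n = 6, xbar = 8.0000.
SXX = sum((xi - xbar)^2) = 270.0000.
h = 1/6 + (1 - 8.0000)^2 / 270.0000 = 0.3481.

0.3481


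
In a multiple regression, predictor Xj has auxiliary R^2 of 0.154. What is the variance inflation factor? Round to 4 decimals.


Using VIF = 1/(1 - R^2_j):
1 - 0.154 = 0.846.
VIF = 1.1820.

1.1820


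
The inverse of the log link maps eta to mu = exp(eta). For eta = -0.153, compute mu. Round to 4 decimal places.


mu = exp(eta) = exp(-0.153).
= 0.8581.

0.8581


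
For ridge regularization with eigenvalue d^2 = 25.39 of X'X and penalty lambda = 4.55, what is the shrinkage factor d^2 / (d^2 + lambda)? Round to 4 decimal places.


d^2 + lambda = 25.39 + 4.55 = 29.9400.
Shrinkage factor = 25.39/29.9400 = 0.8480.

0.8480


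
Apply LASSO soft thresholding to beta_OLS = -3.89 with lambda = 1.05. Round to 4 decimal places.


Check: |-3.89| = 3.89 vs lambda = 1.05.
Since |beta| > lambda, coefficient = sign(beta)*(|beta| - lambda) = -2.8400.
Soft-thresholded coefficient = -2.8400.

-2.8400


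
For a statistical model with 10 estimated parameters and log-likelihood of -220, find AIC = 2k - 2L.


AIC = 2k - 2*loglik = 2(10) - 2(-220).
= 20 + 440 = 460.

460


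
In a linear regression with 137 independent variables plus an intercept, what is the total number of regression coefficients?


Each predictor gets one coefficient, plus one intercept.
Total parameters = 137 + 1 = 138.

138


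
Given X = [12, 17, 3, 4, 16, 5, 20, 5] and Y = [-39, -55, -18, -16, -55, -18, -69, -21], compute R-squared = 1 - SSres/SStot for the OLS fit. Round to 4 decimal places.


The fitted line is Y = -4.9042 + -3.0703*X.
SSres = 42.2751, SStot = 3091.8750.
R^2 = 1 - SSres/SStot = 0.9863.

0.9863


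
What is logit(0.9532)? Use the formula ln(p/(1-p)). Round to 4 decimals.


1 - p = 0.0468.
p/(1-p) = 20.3675.
logit = ln(20.3675) = 3.0139.

3.0139


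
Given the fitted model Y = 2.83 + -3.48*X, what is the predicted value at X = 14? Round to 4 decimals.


Plug X = 14 into Y = 2.83 + -3.48*X:
Y = 2.83 + -48.7200 = -45.8900.

-45.8900


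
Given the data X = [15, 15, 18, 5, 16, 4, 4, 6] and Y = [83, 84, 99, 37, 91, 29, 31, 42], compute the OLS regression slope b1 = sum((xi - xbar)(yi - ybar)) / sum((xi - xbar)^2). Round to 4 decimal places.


Calculate xbar = 10.3750, ybar = 62.0000.
S_xx = 261.8750, S_xy = 1274.0000.
Using b1 = S_xy / S_xx = 1274.0000 / 261.8750, we get b1 = 4.8649.

4.8649


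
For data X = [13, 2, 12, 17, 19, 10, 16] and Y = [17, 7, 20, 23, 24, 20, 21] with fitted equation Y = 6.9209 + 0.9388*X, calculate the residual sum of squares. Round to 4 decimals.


Predicted values from Y = 6.9209 + 0.9388*X.
Residuals: [-2.1253, -1.7985, 1.8135, 0.1195, -0.7581, 3.6911, -0.9417].
SSres = 26.1403.

26.1403


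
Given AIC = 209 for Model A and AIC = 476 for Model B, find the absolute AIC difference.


Absolute difference = |209 - 476| = 267.
The model with lower AIC (A) is preferred.

267


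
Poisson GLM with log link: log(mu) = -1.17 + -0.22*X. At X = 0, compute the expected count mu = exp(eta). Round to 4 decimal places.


eta = -1.17 + -0.22 * 0 = -1.1700.
mu = exp(-1.1700) = 0.3104.

0.3104


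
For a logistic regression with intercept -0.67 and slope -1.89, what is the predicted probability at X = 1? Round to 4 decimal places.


z = -0.67 + -1.89 * 1 = -2.5600.
Sigmoid: P = 1 / (1 + exp(2.5600)) = 0.0718.

0.0718


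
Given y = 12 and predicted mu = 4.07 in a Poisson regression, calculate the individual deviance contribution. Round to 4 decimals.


y/mu = 12/4.07 = 2.948403 (approx.), and ln(12/4.07) = 1.081264.
y * ln(y/mu) = 12 * 1.081264 = 12.975168.
y - mu = 7.93.
D = 2 * (12.975168 - 7.93) = 10.090336, which rounds to 10.0903.

10.0903


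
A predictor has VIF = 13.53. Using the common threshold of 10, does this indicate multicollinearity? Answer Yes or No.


The threshold is 10.
VIF = 13.53 is >= 10.
Multicollinearity indication: Yes.

Yes


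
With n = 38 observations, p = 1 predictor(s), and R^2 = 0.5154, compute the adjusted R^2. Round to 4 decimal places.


Using the formula:
(1 - 0.5154) = 0.4846.
Multiply by 37/36: 0.4846 * 37 = 17.9302, then 17.9302 / 36 = 0.4981.
Adj R^2 = 1 - 0.4981 = 0.5019.

0.5019


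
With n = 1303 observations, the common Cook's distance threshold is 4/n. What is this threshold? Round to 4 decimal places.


Using the rule of thumb:
Threshold = 4 / 1303 = 0.0031.

0.0031


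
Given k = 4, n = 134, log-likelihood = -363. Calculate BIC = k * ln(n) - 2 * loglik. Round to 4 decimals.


ln(134) = 4.897840.
k * ln(n) = 4 * 4.897840 = 19.591360.
-2L = 726.
BIC = 19.591360 + 726 = 745.591360, which rounds to 745.5914.

745.5914


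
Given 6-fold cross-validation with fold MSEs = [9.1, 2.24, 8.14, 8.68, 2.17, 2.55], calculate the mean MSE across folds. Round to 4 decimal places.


Total MSE across folds = 32.8800.
CV-MSE = 32.8800/6 = 5.4800.

5.4800


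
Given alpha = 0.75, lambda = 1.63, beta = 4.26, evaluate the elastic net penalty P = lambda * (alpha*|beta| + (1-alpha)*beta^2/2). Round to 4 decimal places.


L1 component = 0.75 * |4.26| = 3.1950.
L2 component = 0.25 * 4.26^2 / 2 = 2.2685.
Penalty = 1.63 * (3.1950 + 2.2685) = 1.63 * 5.4635 = 8.9054.

8.9054


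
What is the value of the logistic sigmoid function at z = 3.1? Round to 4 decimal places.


First, exp(-3.1000) = 0.0450.
Then sigma(z) = 1/(1 + 0.0450) = 0.9569.

0.9569


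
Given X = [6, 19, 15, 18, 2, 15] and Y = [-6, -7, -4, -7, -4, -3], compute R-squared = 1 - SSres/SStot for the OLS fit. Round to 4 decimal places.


After computing the OLS fit (b0=-4.0877, b1=-0.0863):
SSres = 13.0639, SStot = 14.8333.
R^2 = 1 - 13.0639/14.8333 = 0.1193.

0.1193


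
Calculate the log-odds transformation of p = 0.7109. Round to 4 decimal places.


1 - p = 0.2891.
p/(1-p) = 2.4590.
logit = ln(2.4590) = 0.8998.

0.8998


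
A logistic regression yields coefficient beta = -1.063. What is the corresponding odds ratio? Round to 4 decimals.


The odds ratio is computed as:
OR = e^(-1.063) = 0.3454.

0.3454


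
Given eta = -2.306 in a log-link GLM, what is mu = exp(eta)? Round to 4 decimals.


mu = exp(eta) = exp(-2.306).
= 0.0997.

0.0997


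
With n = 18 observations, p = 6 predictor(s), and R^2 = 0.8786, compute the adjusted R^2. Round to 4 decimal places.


Plug in: Adj R^2 = 1 - (1 - 0.8786) * 17/11.
= 1 - 0.1214 * 17/11
= 1 - 2.0638 / 11
= 1 - 0.1876 = 0.8124.

0.8124


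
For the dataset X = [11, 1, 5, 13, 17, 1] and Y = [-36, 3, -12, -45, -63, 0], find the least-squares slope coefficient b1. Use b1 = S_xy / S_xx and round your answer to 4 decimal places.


Calculate xbar = 8.0000, ybar = -25.5000.
S_xx = 222.0000, S_xy = -885.0000.
Using b1 = S_xy / S_xx = -885.0000 / 222.0000, we get b1 = -3.9865.

-3.9865


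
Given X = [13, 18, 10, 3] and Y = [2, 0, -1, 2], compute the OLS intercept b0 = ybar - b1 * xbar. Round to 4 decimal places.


The slope is b1 = -0.0932.
Sample means are xbar = 11.0000 and ybar = 0.7500.
Intercept: b0 = 0.7500 - (-0.0932)(11.0000) = 1.7754.

1.7754


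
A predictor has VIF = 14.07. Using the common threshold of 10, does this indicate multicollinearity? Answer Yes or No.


Compare VIF = 14.07 to the threshold of 10.
14.07 >= 10, so the answer is Yes.

Yes


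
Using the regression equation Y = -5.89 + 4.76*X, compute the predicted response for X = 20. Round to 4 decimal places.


Plug X = 20 into Y = -5.89 + 4.76*X:
Y = -5.89 + 95.2000 = 89.3100.

89.3100


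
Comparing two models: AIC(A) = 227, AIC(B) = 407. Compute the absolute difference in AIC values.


Compute |227 - 407| = 180.
Model A has the smaller AIC.

180


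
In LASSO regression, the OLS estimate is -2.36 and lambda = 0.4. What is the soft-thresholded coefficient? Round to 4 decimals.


|beta_OLS| = 2.36.
lambda = 0.4.
Since |beta| > lambda, coefficient = sign(beta)*(|beta| - lambda) = -1.9600.
Result = -1.9600.

-1.9600


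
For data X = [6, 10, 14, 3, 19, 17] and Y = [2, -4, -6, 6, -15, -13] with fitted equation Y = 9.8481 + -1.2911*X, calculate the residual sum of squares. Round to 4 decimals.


For each point, residual = actual - predicted.
Residuals: [-0.1015, -0.9371, 2.2273, 0.0252, -0.3172, -0.8994].
Sum of squared residuals = 6.7595.

6.7595


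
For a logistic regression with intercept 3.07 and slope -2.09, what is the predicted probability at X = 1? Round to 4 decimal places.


Compute z = 3.07 + (-2.09)(1) = 0.9800.
exp(-z) = 0.3753.
P = 1/(1 + 0.3753) = 0.7271.

0.7271


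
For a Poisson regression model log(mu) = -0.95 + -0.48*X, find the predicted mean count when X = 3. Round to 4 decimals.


eta = -0.95 + -0.48 * 3 = -2.3900.
mu = exp(-2.3900) = 0.0916.

0.0916


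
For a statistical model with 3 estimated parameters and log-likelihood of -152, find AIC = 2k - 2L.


AIC = 2k - 2*loglik = 2(3) - 2(-152).
= 6 + 304 = 310.

310


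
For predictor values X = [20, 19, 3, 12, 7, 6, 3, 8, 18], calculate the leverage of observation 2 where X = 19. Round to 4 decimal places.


Compute xbar = 10.6667 with n = 9 observations.
SXX = 372.0000.
Leverage = 1/9 + (19 - 10.6667)^2/372.0000 = 0.2978.

0.2978


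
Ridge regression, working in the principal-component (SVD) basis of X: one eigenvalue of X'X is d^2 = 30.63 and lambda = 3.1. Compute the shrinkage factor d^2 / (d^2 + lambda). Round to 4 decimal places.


Compute the denominator: 30.63 + 3.1 = 33.7300.
Shrinkage factor = 30.63 / 33.7300 = 0.9081.

0.9081


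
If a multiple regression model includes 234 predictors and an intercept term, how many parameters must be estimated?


Including the intercept, the model has 234 predictor coefficients + 1 intercept.
Total = 235.

235


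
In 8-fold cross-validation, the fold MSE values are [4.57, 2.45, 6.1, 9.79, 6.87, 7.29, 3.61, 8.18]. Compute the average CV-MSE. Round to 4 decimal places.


Sum of fold MSEs = 48.8600.
Average = 48.8600 / 8 = 6.1075.

6.1075


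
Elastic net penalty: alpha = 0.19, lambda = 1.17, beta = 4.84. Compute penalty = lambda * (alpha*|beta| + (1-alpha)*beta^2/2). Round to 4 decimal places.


alpha * |beta| = 0.19 * 4.84 = 0.9196.
(1-alpha) * beta^2/2 = 0.81 * 23.4256/2 = 9.4874.
Total = 1.17 * (0.9196 + 9.4874) = 12.1762.

12.1762


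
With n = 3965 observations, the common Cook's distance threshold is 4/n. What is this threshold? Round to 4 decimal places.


Using the rule of thumb:
Threshold = 4 / 3965 = 0.0010.

0.0010


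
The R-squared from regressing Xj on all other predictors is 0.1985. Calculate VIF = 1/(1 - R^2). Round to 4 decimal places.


Using VIF = 1/(1 - R^2_j):
1 - 0.1985 = 0.8015.
VIF = 1.2477.

1.2477


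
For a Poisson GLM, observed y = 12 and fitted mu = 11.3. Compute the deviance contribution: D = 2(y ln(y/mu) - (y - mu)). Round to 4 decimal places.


First: ln(12/11.3) = 0.060104.
Then: 12 * 0.060104 = 0.721248.
y - mu = 12 - 11.3 = 0.7.
D = 2(0.721248 - 0.7) = 0.042496, which rounds to 0.0425.

0.0425


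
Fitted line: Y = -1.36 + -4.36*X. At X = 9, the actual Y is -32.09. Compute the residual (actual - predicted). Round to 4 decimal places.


Compute yhat = -1.36 + (-4.36)(9) = -40.6000.
Residual = actual - predicted = -32.09 - -40.6000 = 8.5100.

8.5100


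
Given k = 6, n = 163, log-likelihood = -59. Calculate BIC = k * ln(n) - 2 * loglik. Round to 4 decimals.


ln(163) = 5.093750.
k * ln(n) = 6 * 5.093750 = 30.562500.
-2L = 118.
BIC = 30.562500 + 118 = 148.562500, which rounds to 148.5625.

148.5625


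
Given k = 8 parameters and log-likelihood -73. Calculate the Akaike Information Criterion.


AIC = 2k - 2*loglik = 2(8) - 2(-73).
= 16 + 146 = 162.

162


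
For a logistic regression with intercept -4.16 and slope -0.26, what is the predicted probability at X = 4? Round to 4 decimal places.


z = -4.16 + -0.26 * 4 = -5.2000.
Sigmoid: P = 1 / (1 + exp(5.2000)) = 0.0055.

0.0055


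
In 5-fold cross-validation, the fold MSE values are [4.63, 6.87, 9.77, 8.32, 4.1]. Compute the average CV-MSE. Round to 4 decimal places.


Sum of fold MSEs = 33.6900.
Average = 33.6900 / 5 = 6.7380.

6.7380


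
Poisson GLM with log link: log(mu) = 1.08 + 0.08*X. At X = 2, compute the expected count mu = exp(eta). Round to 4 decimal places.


eta = 1.08 + 0.08 * 2 = 1.2400.
mu = exp(1.2400) = 3.4556.

3.4556


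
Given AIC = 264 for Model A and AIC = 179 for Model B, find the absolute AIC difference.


Absolute difference = |264 - 179| = 85.
The model with lower AIC (B) is preferred.

85


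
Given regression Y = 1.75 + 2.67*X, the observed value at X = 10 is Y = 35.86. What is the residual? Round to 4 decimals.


Fitted value at X = 10 is yhat = 1.75 + 2.67*10 = 28.4500.
Residual = 35.86 - 28.4500 = 7.4100.

7.4100


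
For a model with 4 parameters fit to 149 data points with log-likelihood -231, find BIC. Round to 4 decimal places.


Compute k*ln(n) = 4*ln(149) = 4*5.003946 = 20.015784.
Then -2*loglik = 462.
BIC = 20.015784 + 462 = 482.015784, which rounds to 482.0158.

482.0158


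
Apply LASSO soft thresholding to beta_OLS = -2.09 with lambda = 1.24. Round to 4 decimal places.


Check: |-2.09| = 2.09 vs lambda = 1.24.
Since |beta| > lambda, coefficient = sign(beta)*(|beta| - lambda) = -0.8500.
Soft-thresholded coefficient = -0.8500.

-0.8500


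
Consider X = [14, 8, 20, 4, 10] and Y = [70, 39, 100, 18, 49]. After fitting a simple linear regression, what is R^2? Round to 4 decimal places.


The fitted line is Y = -2.2151 + 5.1263*X.
SSres = 0.4247, SStot = 3910.8000.
R^2 = 1 - SSres/SStot = 0.9999.

0.9999


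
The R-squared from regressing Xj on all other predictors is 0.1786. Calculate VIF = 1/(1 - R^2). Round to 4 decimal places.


Denominator: 1 - 0.1786 = 0.8214.
VIF = 1 / 0.8214 = 1.2174.

1.2174


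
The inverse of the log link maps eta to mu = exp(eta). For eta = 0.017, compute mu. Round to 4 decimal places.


Apply the inverse link:
mu = e^0.017 = 1.0171.

1.0171


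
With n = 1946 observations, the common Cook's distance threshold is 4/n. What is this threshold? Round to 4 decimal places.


The threshold is 4/n.
4/1946 = 0.0021.

0.0021


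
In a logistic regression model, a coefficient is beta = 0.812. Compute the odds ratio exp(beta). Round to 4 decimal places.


Odds ratio = exp(beta) = exp(0.812).
= 2.2524.

2.2524


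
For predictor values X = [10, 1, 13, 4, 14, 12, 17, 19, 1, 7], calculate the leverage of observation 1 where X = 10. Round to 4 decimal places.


Mean of X: xbar = 9.8000.
SXX = 365.6000.
For X = 10: h = 1/10 + (10 - 9.8000)^2/365.6000 = 0.1001.

0.1001


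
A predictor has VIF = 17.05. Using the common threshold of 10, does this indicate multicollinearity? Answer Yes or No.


The threshold is 10.
VIF = 17.05 is >= 10.
Multicollinearity indication: Yes.

Yes


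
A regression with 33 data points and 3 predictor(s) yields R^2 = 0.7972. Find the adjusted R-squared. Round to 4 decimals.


Adjusted R^2 = 1 - (1 - R^2) * (n-1)/(n-p-1).
(1 - R^2) = 0.2028.
(n-1)/(n-p-1) = 32/29.
(1 - R^2) * (n-1) = 0.2028 * 32 = 6.4896.
Divide by (n-p-1): 6.4896 / 29 = 0.2238.
Adj R^2 = 1 - 0.2238 = 0.7762.

0.7762


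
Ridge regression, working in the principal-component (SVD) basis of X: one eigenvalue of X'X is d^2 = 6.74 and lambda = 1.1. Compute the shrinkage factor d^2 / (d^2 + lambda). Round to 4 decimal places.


Compute the denominator: 6.74 + 1.1 = 7.8400.
Shrinkage factor = 6.74 / 7.8400 = 0.8597.

0.8597


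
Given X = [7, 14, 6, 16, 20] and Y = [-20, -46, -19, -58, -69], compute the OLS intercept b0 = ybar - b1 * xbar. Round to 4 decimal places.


Compute b1 = -3.7346 from the OLS formula.
With xbar = 12.6000 and ybar = -42.4000, the intercept is:
b0 = -42.4000 - -3.7346 * 12.6000 = 4.6564.

4.6564


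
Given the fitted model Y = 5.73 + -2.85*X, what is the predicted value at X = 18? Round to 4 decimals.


Substitute X = 18 into the equation:
Y = 5.73 + -2.85 * 18 = 5.73 + -51.3000 = -45.5700.

-45.5700


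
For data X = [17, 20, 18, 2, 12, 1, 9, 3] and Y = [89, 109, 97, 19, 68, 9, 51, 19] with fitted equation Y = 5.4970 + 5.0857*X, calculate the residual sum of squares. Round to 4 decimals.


For each point, residual = actual - predicted.
Residuals: [-2.9539, 1.7890, -0.0396, 3.3316, 1.4746, -1.5827, -0.2683, -1.7541].
Sum of squared residuals = 30.8554.

30.8554


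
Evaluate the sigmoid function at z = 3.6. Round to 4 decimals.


exp(-3.6000) = 0.0273.
1 + exp(-z) = 1.0273.
sigmoid = 1/1.0273 = 0.9734.

0.9734


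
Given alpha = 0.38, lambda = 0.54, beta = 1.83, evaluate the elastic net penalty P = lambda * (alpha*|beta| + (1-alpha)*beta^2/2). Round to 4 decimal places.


L1 component = 0.38 * |1.83| = 0.6954.
L2 component = 0.62 * 1.83^2 / 2 = 1.0382.
Penalty = 0.54 * (0.6954 + 1.0382) = 0.54 * 1.7336 = 0.9361.

0.9361


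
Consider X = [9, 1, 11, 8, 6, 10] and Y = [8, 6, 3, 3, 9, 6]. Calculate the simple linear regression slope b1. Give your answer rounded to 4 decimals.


First compute the means: xbar = 7.5000, ybar = 5.8333.
Then S_xx = sum((xi - xbar)^2) = 65.5000.
S_xy = sum((xi - xbar)(yi - ybar)) = -13.5000.
b1 = S_xy / S_xx = -13.5000 / 65.5000 = -0.2061.

-0.2061


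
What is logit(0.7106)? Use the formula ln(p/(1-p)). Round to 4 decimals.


The odds are p/(1-p) = 0.7106 / 0.2894 = 2.4554.
logit(p) = ln(2.4554) = 0.8983.

0.8983


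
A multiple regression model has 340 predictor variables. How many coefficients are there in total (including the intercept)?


Including the intercept, the model has 340 predictor coefficients + 1 intercept.
Total = 341.

341


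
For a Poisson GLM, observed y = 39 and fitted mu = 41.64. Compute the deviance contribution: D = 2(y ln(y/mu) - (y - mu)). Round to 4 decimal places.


Compute y*ln(y/mu) = 39*ln(39/41.64) = 39*-0.065500 = -2.554500.
y - mu = -2.64.
D = 2*(-2.554500 - (-2.64)) = 0.171000, which rounds to 0.1710.

0.1710


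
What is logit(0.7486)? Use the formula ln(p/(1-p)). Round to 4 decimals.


The odds are p/(1-p) = 0.7486 / 0.2514 = 2.9777.
logit(p) = ln(2.9777) = 1.0912.

1.0912


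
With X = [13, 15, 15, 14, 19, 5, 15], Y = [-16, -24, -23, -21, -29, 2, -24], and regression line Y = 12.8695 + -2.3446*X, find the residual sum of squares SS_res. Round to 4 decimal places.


For each point, residual = actual - predicted.
Residuals: [1.6103, -1.7005, -0.7005, -1.0451, 2.6779, 0.8535, -1.7005].
Sum of squared residuals = 17.8590.

17.8590


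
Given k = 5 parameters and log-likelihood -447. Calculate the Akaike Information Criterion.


AIC = 2*5 - 2*(-447).
= 10 + 894 = 904.

904


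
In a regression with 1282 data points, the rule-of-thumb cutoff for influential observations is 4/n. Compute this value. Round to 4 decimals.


The threshold is 4/n.
4/1282 = 0.0031.

0.0031


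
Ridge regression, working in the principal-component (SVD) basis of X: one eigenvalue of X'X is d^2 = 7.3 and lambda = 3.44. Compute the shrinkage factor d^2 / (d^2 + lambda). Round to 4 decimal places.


Denominator = d^2 + lambda = 7.3 + 3.44 = 10.7400.
Shrinkage = 7.3 / 10.7400 = 0.6797.

0.6797


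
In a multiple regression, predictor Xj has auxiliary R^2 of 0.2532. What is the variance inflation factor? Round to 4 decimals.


Denominator: 1 - 0.2532 = 0.7468.
VIF = 1 / 0.7468 = 1.3390.

1.3390


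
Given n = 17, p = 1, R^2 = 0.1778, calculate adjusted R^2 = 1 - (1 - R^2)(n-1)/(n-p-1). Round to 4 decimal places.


Adjusted R^2 = 1 - (1 - R^2) * (n-1)/(n-p-1).
(1 - R^2) = 0.8222.
(n-1)/(n-p-1) = 16/15.
(1 - R^2) * (n-1) = 0.8222 * 16 = 13.1552.
Divide by (n-p-1): 13.1552 / 15 = 0.8770.
Adj R^2 = 1 - 0.8770 = 0.1230.

0.1230


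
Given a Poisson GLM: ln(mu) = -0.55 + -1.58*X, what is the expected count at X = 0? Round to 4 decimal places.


Compute eta = -0.55 + -1.58 * 0 = -0.5500.
Apply inverse link: mu = e^-0.5500 = 0.5769.

0.5769


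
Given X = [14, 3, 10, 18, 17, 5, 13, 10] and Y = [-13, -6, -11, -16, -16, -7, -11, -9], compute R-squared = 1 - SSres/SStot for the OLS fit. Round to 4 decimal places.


Fit the OLS line: b0 = -3.4135, b1 = -0.6855.
SSres = 5.1378.
SStot = 98.8750.
R^2 = 1 - 5.1378/98.8750 = 0.9480.

0.9480


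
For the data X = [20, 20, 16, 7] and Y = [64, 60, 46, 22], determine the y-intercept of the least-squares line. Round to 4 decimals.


First find the slope: b1 = 3.0687.
Means: xbar = 15.7500, ybar = 48.0000.
b0 = ybar - b1 * xbar = 48.0000 - 3.0687 * 15.7500 = -0.3326.

-0.3326


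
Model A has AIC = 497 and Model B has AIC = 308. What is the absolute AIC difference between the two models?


Compute |497 - 308| = 189.
Model B has the smaller AIC.

189


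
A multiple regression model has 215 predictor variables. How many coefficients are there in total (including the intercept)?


Including the intercept, the model has 215 predictor coefficients + 1 intercept.
Total = 216.

216


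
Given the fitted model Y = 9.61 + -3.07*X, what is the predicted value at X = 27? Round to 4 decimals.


Plug X = 27 into Y = 9.61 + -3.07*X:
Y = 9.61 + -82.8900 = -73.2800.

-73.2800


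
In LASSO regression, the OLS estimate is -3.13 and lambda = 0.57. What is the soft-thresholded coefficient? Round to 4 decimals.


Absolute value: |-3.13| = 3.13.
Compare to lambda = 0.57.
Since |beta| > lambda, coefficient = sign(beta)*(|beta| - lambda) = -2.5600.

-2.5600


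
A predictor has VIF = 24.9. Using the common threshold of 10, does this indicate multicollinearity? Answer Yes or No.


The threshold is 10.
VIF = 24.9 is >= 10.
Multicollinearity indication: Yes.

Yes


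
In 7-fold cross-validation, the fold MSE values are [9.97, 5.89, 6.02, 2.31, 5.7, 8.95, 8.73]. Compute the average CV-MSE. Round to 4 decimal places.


Add all fold MSEs: 47.5700.
Divide by k = 7: 47.5700/7 = 6.7957.

6.7957


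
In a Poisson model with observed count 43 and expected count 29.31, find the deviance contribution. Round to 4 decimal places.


Compute y*ln(y/mu) = 43*ln(43/29.31) = 43*0.383271 = 16.480653.
y - mu = 13.69.
D = 2*(16.480653 - (13.69)) = 5.581306, which rounds to 5.5813.

5.5813


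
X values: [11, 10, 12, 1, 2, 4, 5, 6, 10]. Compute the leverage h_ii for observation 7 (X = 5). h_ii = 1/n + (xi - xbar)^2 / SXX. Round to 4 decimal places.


Compute xbar = 6.7778 with n = 9 observations.
SXX = 133.5556.
Leverage = 1/9 + (5 - 6.7778)^2/133.5556 = 0.1348.

0.1348


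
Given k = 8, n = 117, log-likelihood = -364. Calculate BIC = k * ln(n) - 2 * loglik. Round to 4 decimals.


ln(117) = 4.762174.
k * ln(n) = 8 * 4.762174 = 38.097392.
-2L = 728.
BIC = 38.097392 + 728 = 766.097392, which rounds to 766.0974.

766.0974


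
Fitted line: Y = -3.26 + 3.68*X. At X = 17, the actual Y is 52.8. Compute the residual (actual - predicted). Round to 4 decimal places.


Fitted value at X = 17 is yhat = -3.26 + 3.68*17 = 59.3000.
Residual = 52.8 - 59.3000 = -6.5000.

-6.5000


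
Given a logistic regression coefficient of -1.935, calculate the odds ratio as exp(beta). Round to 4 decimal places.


exp(-1.935) = 0.1444.
So the odds ratio is 0.1444.

0.1444


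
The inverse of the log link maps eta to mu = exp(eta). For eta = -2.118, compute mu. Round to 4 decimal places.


mu = exp(eta) = exp(-2.118).
= 0.1203.

0.1203
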